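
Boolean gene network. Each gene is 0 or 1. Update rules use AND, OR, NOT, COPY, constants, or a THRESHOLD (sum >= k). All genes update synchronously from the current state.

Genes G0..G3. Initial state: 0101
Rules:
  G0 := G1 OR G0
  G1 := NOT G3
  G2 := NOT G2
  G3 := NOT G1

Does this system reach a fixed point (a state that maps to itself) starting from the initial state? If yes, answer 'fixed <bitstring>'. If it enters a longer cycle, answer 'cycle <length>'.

Step 0: 0101
Step 1: G0=G1|G0=1|0=1 G1=NOT G3=NOT 1=0 G2=NOT G2=NOT 0=1 G3=NOT G1=NOT 1=0 -> 1010
Step 2: G0=G1|G0=0|1=1 G1=NOT G3=NOT 0=1 G2=NOT G2=NOT 1=0 G3=NOT G1=NOT 0=1 -> 1101
Step 3: G0=G1|G0=1|1=1 G1=NOT G3=NOT 1=0 G2=NOT G2=NOT 0=1 G3=NOT G1=NOT 1=0 -> 1010
Cycle of length 2 starting at step 1 -> no fixed point

Answer: cycle 2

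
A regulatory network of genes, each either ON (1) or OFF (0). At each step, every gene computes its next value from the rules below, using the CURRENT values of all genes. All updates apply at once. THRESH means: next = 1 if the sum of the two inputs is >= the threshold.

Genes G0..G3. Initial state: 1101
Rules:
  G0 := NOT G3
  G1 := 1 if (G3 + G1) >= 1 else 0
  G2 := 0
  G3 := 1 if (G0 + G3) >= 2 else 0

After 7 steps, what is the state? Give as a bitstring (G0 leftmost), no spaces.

Step 1: G0=NOT G3=NOT 1=0 G1=(1+1>=1)=1 G2=0(const) G3=(1+1>=2)=1 -> 0101
Step 2: G0=NOT G3=NOT 1=0 G1=(1+1>=1)=1 G2=0(const) G3=(0+1>=2)=0 -> 0100
Step 3: G0=NOT G3=NOT 0=1 G1=(0+1>=1)=1 G2=0(const) G3=(0+0>=2)=0 -> 1100
Step 4: G0=NOT G3=NOT 0=1 G1=(0+1>=1)=1 G2=0(const) G3=(1+0>=2)=0 -> 1100
Step 5: G0=NOT G3=NOT 0=1 G1=(0+1>=1)=1 G2=0(const) G3=(1+0>=2)=0 -> 1100
Step 6: G0=NOT G3=NOT 0=1 G1=(0+1>=1)=1 G2=0(const) G3=(1+0>=2)=0 -> 1100
Step 7: G0=NOT G3=NOT 0=1 G1=(0+1>=1)=1 G2=0(const) G3=(1+0>=2)=0 -> 1100

1100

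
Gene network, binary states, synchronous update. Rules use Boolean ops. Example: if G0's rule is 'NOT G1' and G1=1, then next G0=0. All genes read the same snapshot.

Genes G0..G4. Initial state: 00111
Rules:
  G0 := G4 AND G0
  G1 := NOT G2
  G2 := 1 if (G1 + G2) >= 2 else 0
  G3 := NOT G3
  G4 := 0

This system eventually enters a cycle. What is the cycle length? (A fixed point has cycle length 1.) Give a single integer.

Step 0: 00111
Step 1: G0=G4&G0=1&0=0 G1=NOT G2=NOT 1=0 G2=(0+1>=2)=0 G3=NOT G3=NOT 1=0 G4=0(const) -> 00000
Step 2: G0=G4&G0=0&0=0 G1=NOT G2=NOT 0=1 G2=(0+0>=2)=0 G3=NOT G3=NOT 0=1 G4=0(const) -> 01010
Step 3: G0=G4&G0=0&0=0 G1=NOT G2=NOT 0=1 G2=(1+0>=2)=0 G3=NOT G3=NOT 1=0 G4=0(const) -> 01000
Step 4: G0=G4&G0=0&0=0 G1=NOT G2=NOT 0=1 G2=(1+0>=2)=0 G3=NOT G3=NOT 0=1 G4=0(const) -> 01010
State from step 4 equals state from step 2 -> cycle length 2

Answer: 2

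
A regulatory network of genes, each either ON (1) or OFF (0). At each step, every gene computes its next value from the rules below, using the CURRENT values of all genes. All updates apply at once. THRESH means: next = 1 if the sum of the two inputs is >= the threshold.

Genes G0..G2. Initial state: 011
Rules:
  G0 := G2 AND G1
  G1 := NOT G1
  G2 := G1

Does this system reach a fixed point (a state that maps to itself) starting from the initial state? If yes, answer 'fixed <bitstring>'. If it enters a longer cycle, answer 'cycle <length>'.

Answer: cycle 2

Derivation:
Step 0: 011
Step 1: G0=G2&G1=1&1=1 G1=NOT G1=NOT 1=0 G2=G1=1 -> 101
Step 2: G0=G2&G1=1&0=0 G1=NOT G1=NOT 0=1 G2=G1=0 -> 010
Step 3: G0=G2&G1=0&1=0 G1=NOT G1=NOT 1=0 G2=G1=1 -> 001
Step 4: G0=G2&G1=1&0=0 G1=NOT G1=NOT 0=1 G2=G1=0 -> 010
Cycle of length 2 starting at step 2 -> no fixed point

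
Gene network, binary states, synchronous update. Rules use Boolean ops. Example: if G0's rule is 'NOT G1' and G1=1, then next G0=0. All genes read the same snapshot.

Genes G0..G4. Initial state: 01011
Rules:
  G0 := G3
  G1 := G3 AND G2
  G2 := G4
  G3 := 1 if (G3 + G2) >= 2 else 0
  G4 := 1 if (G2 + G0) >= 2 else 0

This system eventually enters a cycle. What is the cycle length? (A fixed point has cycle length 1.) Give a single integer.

Step 0: 01011
Step 1: G0=G3=1 G1=G3&G2=1&0=0 G2=G4=1 G3=(1+0>=2)=0 G4=(0+0>=2)=0 -> 10100
Step 2: G0=G3=0 G1=G3&G2=0&1=0 G2=G4=0 G3=(0+1>=2)=0 G4=(1+1>=2)=1 -> 00001
Step 3: G0=G3=0 G1=G3&G2=0&0=0 G2=G4=1 G3=(0+0>=2)=0 G4=(0+0>=2)=0 -> 00100
Step 4: G0=G3=0 G1=G3&G2=0&1=0 G2=G4=0 G3=(0+1>=2)=0 G4=(1+0>=2)=0 -> 00000
Step 5: G0=G3=0 G1=G3&G2=0&0=0 G2=G4=0 G3=(0+0>=2)=0 G4=(0+0>=2)=0 -> 00000
State from step 5 equals state from step 4 -> cycle length 1

Answer: 1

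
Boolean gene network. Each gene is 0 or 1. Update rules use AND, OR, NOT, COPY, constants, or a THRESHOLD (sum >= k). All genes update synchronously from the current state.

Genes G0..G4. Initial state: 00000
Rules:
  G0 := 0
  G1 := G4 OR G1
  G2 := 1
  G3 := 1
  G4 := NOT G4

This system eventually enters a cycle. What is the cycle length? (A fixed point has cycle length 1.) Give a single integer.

Answer: 2

Derivation:
Step 0: 00000
Step 1: G0=0(const) G1=G4|G1=0|0=0 G2=1(const) G3=1(const) G4=NOT G4=NOT 0=1 -> 00111
Step 2: G0=0(const) G1=G4|G1=1|0=1 G2=1(const) G3=1(const) G4=NOT G4=NOT 1=0 -> 01110
Step 3: G0=0(const) G1=G4|G1=0|1=1 G2=1(const) G3=1(const) G4=NOT G4=NOT 0=1 -> 01111
Step 4: G0=0(const) G1=G4|G1=1|1=1 G2=1(const) G3=1(const) G4=NOT G4=NOT 1=0 -> 01110
State from step 4 equals state from step 2 -> cycle length 2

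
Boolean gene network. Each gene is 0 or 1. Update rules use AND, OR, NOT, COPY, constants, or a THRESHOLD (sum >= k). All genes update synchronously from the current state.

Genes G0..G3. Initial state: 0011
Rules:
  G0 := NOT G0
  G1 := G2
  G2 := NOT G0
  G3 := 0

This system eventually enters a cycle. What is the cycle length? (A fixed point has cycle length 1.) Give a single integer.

Step 0: 0011
Step 1: G0=NOT G0=NOT 0=1 G1=G2=1 G2=NOT G0=NOT 0=1 G3=0(const) -> 1110
Step 2: G0=NOT G0=NOT 1=0 G1=G2=1 G2=NOT G0=NOT 1=0 G3=0(const) -> 0100
Step 3: G0=NOT G0=NOT 0=1 G1=G2=0 G2=NOT G0=NOT 0=1 G3=0(const) -> 1010
Step 4: G0=NOT G0=NOT 1=0 G1=G2=1 G2=NOT G0=NOT 1=0 G3=0(const) -> 0100
State from step 4 equals state from step 2 -> cycle length 2

Answer: 2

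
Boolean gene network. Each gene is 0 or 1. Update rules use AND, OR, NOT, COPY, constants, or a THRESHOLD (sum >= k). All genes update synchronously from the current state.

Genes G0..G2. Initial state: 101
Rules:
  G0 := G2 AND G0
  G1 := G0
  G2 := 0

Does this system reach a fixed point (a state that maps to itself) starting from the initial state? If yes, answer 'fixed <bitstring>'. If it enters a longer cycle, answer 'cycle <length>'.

Step 0: 101
Step 1: G0=G2&G0=1&1=1 G1=G0=1 G2=0(const) -> 110
Step 2: G0=G2&G0=0&1=0 G1=G0=1 G2=0(const) -> 010
Step 3: G0=G2&G0=0&0=0 G1=G0=0 G2=0(const) -> 000
Step 4: G0=G2&G0=0&0=0 G1=G0=0 G2=0(const) -> 000
Fixed point reached at step 3: 000

Answer: fixed 000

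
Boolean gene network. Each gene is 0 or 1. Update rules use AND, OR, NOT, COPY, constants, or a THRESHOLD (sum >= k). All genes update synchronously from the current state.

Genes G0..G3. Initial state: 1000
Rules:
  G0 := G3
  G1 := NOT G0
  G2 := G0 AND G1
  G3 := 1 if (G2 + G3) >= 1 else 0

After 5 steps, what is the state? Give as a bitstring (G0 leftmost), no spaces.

Step 1: G0=G3=0 G1=NOT G0=NOT 1=0 G2=G0&G1=1&0=0 G3=(0+0>=1)=0 -> 0000
Step 2: G0=G3=0 G1=NOT G0=NOT 0=1 G2=G0&G1=0&0=0 G3=(0+0>=1)=0 -> 0100
Step 3: G0=G3=0 G1=NOT G0=NOT 0=1 G2=G0&G1=0&1=0 G3=(0+0>=1)=0 -> 0100
Step 4: G0=G3=0 G1=NOT G0=NOT 0=1 G2=G0&G1=0&1=0 G3=(0+0>=1)=0 -> 0100
Step 5: G0=G3=0 G1=NOT G0=NOT 0=1 G2=G0&G1=0&1=0 G3=(0+0>=1)=0 -> 0100

0100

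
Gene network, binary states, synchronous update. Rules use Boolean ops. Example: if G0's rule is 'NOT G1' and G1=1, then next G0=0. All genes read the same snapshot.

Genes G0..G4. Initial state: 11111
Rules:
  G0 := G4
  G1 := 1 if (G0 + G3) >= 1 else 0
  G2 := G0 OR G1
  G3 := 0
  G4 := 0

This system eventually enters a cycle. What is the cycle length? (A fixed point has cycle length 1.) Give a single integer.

Answer: 1

Derivation:
Step 0: 11111
Step 1: G0=G4=1 G1=(1+1>=1)=1 G2=G0|G1=1|1=1 G3=0(const) G4=0(const) -> 11100
Step 2: G0=G4=0 G1=(1+0>=1)=1 G2=G0|G1=1|1=1 G3=0(const) G4=0(const) -> 01100
Step 3: G0=G4=0 G1=(0+0>=1)=0 G2=G0|G1=0|1=1 G3=0(const) G4=0(const) -> 00100
Step 4: G0=G4=0 G1=(0+0>=1)=0 G2=G0|G1=0|0=0 G3=0(const) G4=0(const) -> 00000
Step 5: G0=G4=0 G1=(0+0>=1)=0 G2=G0|G1=0|0=0 G3=0(const) G4=0(const) -> 00000
State from step 5 equals state from step 4 -> cycle length 1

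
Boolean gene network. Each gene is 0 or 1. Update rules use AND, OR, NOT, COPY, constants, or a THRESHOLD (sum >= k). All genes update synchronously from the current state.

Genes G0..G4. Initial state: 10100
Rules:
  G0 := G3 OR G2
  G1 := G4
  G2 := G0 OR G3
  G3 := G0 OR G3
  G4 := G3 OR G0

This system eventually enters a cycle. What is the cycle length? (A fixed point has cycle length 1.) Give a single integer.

Step 0: 10100
Step 1: G0=G3|G2=0|1=1 G1=G4=0 G2=G0|G3=1|0=1 G3=G0|G3=1|0=1 G4=G3|G0=0|1=1 -> 10111
Step 2: G0=G3|G2=1|1=1 G1=G4=1 G2=G0|G3=1|1=1 G3=G0|G3=1|1=1 G4=G3|G0=1|1=1 -> 11111
Step 3: G0=G3|G2=1|1=1 G1=G4=1 G2=G0|G3=1|1=1 G3=G0|G3=1|1=1 G4=G3|G0=1|1=1 -> 11111
State from step 3 equals state from step 2 -> cycle length 1

Answer: 1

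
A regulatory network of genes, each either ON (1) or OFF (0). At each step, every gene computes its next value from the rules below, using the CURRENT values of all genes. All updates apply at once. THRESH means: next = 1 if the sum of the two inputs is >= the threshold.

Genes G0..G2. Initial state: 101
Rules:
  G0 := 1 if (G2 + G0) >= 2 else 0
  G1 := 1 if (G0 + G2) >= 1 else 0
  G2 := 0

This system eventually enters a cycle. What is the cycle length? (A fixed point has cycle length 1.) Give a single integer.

Answer: 1

Derivation:
Step 0: 101
Step 1: G0=(1+1>=2)=1 G1=(1+1>=1)=1 G2=0(const) -> 110
Step 2: G0=(0+1>=2)=0 G1=(1+0>=1)=1 G2=0(const) -> 010
Step 3: G0=(0+0>=2)=0 G1=(0+0>=1)=0 G2=0(const) -> 000
Step 4: G0=(0+0>=2)=0 G1=(0+0>=1)=0 G2=0(const) -> 000
State from step 4 equals state from step 3 -> cycle length 1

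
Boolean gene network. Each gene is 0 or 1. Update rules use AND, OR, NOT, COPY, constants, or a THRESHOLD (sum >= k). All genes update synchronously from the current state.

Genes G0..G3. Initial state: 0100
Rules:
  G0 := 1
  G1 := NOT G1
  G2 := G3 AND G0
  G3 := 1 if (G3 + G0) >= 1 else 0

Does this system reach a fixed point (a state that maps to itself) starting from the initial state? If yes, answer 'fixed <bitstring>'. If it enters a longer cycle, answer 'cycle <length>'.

Step 0: 0100
Step 1: G0=1(const) G1=NOT G1=NOT 1=0 G2=G3&G0=0&0=0 G3=(0+0>=1)=0 -> 1000
Step 2: G0=1(const) G1=NOT G1=NOT 0=1 G2=G3&G0=0&1=0 G3=(0+1>=1)=1 -> 1101
Step 3: G0=1(const) G1=NOT G1=NOT 1=0 G2=G3&G0=1&1=1 G3=(1+1>=1)=1 -> 1011
Step 4: G0=1(const) G1=NOT G1=NOT 0=1 G2=G3&G0=1&1=1 G3=(1+1>=1)=1 -> 1111
Step 5: G0=1(const) G1=NOT G1=NOT 1=0 G2=G3&G0=1&1=1 G3=(1+1>=1)=1 -> 1011
Cycle of length 2 starting at step 3 -> no fixed point

Answer: cycle 2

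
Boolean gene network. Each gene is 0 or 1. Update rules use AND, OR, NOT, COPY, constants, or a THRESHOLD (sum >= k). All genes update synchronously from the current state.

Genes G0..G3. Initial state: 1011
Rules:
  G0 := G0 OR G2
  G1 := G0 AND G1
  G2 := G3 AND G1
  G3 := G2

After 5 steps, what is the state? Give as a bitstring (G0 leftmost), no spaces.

Step 1: G0=G0|G2=1|1=1 G1=G0&G1=1&0=0 G2=G3&G1=1&0=0 G3=G2=1 -> 1001
Step 2: G0=G0|G2=1|0=1 G1=G0&G1=1&0=0 G2=G3&G1=1&0=0 G3=G2=0 -> 1000
Step 3: G0=G0|G2=1|0=1 G1=G0&G1=1&0=0 G2=G3&G1=0&0=0 G3=G2=0 -> 1000
Step 4: G0=G0|G2=1|0=1 G1=G0&G1=1&0=0 G2=G3&G1=0&0=0 G3=G2=0 -> 1000
Step 5: G0=G0|G2=1|0=1 G1=G0&G1=1&0=0 G2=G3&G1=0&0=0 G3=G2=0 -> 1000

1000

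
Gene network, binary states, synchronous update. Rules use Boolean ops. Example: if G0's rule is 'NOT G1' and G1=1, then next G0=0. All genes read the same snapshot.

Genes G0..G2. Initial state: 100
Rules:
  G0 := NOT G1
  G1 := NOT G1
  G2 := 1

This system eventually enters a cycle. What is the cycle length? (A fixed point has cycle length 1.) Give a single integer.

Answer: 2

Derivation:
Step 0: 100
Step 1: G0=NOT G1=NOT 0=1 G1=NOT G1=NOT 0=1 G2=1(const) -> 111
Step 2: G0=NOT G1=NOT 1=0 G1=NOT G1=NOT 1=0 G2=1(const) -> 001
Step 3: G0=NOT G1=NOT 0=1 G1=NOT G1=NOT 0=1 G2=1(const) -> 111
State from step 3 equals state from step 1 -> cycle length 2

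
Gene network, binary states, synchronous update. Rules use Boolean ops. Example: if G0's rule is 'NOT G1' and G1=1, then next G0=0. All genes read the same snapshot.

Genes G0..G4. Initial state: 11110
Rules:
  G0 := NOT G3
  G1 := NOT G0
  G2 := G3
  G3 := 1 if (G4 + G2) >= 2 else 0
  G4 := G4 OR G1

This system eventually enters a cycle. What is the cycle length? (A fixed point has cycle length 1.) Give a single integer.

Answer: 2

Derivation:
Step 0: 11110
Step 1: G0=NOT G3=NOT 1=0 G1=NOT G0=NOT 1=0 G2=G3=1 G3=(0+1>=2)=0 G4=G4|G1=0|1=1 -> 00101
Step 2: G0=NOT G3=NOT 0=1 G1=NOT G0=NOT 0=1 G2=G3=0 G3=(1+1>=2)=1 G4=G4|G1=1|0=1 -> 11011
Step 3: G0=NOT G3=NOT 1=0 G1=NOT G0=NOT 1=0 G2=G3=1 G3=(1+0>=2)=0 G4=G4|G1=1|1=1 -> 00101
State from step 3 equals state from step 1 -> cycle length 2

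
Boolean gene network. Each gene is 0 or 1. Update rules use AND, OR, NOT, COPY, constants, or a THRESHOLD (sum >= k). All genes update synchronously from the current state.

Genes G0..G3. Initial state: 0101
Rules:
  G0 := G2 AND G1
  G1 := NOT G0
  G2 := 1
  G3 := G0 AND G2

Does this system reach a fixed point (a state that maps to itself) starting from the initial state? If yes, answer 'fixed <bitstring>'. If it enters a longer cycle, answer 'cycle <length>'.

Step 0: 0101
Step 1: G0=G2&G1=0&1=0 G1=NOT G0=NOT 0=1 G2=1(const) G3=G0&G2=0&0=0 -> 0110
Step 2: G0=G2&G1=1&1=1 G1=NOT G0=NOT 0=1 G2=1(const) G3=G0&G2=0&1=0 -> 1110
Step 3: G0=G2&G1=1&1=1 G1=NOT G0=NOT 1=0 G2=1(const) G3=G0&G2=1&1=1 -> 1011
Step 4: G0=G2&G1=1&0=0 G1=NOT G0=NOT 1=0 G2=1(const) G3=G0&G2=1&1=1 -> 0011
Step 5: G0=G2&G1=1&0=0 G1=NOT G0=NOT 0=1 G2=1(const) G3=G0&G2=0&1=0 -> 0110
Cycle of length 4 starting at step 1 -> no fixed point

Answer: cycle 4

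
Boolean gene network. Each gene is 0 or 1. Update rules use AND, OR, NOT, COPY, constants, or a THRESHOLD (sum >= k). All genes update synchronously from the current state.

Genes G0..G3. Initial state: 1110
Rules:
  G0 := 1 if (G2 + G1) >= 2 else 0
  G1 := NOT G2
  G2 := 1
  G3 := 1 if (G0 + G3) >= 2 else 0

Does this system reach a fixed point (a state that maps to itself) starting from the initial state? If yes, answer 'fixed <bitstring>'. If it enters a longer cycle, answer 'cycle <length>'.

Answer: fixed 0010

Derivation:
Step 0: 1110
Step 1: G0=(1+1>=2)=1 G1=NOT G2=NOT 1=0 G2=1(const) G3=(1+0>=2)=0 -> 1010
Step 2: G0=(1+0>=2)=0 G1=NOT G2=NOT 1=0 G2=1(const) G3=(1+0>=2)=0 -> 0010
Step 3: G0=(1+0>=2)=0 G1=NOT G2=NOT 1=0 G2=1(const) G3=(0+0>=2)=0 -> 0010
Fixed point reached at step 2: 0010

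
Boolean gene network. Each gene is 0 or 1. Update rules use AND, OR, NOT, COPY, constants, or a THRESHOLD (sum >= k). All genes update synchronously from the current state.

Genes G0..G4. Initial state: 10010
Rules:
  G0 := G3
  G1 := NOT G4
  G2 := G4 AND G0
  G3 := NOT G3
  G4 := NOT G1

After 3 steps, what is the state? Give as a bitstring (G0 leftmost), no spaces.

Step 1: G0=G3=1 G1=NOT G4=NOT 0=1 G2=G4&G0=0&1=0 G3=NOT G3=NOT 1=0 G4=NOT G1=NOT 0=1 -> 11001
Step 2: G0=G3=0 G1=NOT G4=NOT 1=0 G2=G4&G0=1&1=1 G3=NOT G3=NOT 0=1 G4=NOT G1=NOT 1=0 -> 00110
Step 3: G0=G3=1 G1=NOT G4=NOT 0=1 G2=G4&G0=0&0=0 G3=NOT G3=NOT 1=0 G4=NOT G1=NOT 0=1 -> 11001

11001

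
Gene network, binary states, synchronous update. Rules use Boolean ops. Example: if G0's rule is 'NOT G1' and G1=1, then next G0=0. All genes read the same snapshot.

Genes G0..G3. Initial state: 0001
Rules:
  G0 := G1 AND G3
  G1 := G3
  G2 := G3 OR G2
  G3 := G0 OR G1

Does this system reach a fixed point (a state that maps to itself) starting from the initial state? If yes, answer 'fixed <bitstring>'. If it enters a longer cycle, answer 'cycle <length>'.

Answer: cycle 2

Derivation:
Step 0: 0001
Step 1: G0=G1&G3=0&1=0 G1=G3=1 G2=G3|G2=1|0=1 G3=G0|G1=0|0=0 -> 0110
Step 2: G0=G1&G3=1&0=0 G1=G3=0 G2=G3|G2=0|1=1 G3=G0|G1=0|1=1 -> 0011
Step 3: G0=G1&G3=0&1=0 G1=G3=1 G2=G3|G2=1|1=1 G3=G0|G1=0|0=0 -> 0110
Cycle of length 2 starting at step 1 -> no fixed point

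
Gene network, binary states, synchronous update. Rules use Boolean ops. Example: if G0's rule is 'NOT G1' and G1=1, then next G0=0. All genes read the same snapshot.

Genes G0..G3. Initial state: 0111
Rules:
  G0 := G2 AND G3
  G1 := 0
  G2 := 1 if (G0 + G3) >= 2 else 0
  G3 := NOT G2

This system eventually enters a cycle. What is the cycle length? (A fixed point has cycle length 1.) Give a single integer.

Step 0: 0111
Step 1: G0=G2&G3=1&1=1 G1=0(const) G2=(0+1>=2)=0 G3=NOT G2=NOT 1=0 -> 1000
Step 2: G0=G2&G3=0&0=0 G1=0(const) G2=(1+0>=2)=0 G3=NOT G2=NOT 0=1 -> 0001
Step 3: G0=G2&G3=0&1=0 G1=0(const) G2=(0+1>=2)=0 G3=NOT G2=NOT 0=1 -> 0001
State from step 3 equals state from step 2 -> cycle length 1

Answer: 1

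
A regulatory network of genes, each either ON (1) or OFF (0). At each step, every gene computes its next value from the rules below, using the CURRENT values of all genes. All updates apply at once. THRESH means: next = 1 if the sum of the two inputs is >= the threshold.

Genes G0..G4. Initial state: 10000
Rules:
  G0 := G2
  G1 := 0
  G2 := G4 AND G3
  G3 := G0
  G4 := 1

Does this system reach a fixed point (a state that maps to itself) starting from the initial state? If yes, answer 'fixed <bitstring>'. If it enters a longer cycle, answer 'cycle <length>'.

Answer: cycle 3

Derivation:
Step 0: 10000
Step 1: G0=G2=0 G1=0(const) G2=G4&G3=0&0=0 G3=G0=1 G4=1(const) -> 00011
Step 2: G0=G2=0 G1=0(const) G2=G4&G3=1&1=1 G3=G0=0 G4=1(const) -> 00101
Step 3: G0=G2=1 G1=0(const) G2=G4&G3=1&0=0 G3=G0=0 G4=1(const) -> 10001
Step 4: G0=G2=0 G1=0(const) G2=G4&G3=1&0=0 G3=G0=1 G4=1(const) -> 00011
Cycle of length 3 starting at step 1 -> no fixed point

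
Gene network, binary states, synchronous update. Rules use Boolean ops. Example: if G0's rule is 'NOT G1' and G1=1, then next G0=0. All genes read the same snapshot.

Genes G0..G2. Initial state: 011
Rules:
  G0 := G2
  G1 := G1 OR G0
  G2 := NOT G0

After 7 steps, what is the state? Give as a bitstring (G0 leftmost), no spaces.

Step 1: G0=G2=1 G1=G1|G0=1|0=1 G2=NOT G0=NOT 0=1 -> 111
Step 2: G0=G2=1 G1=G1|G0=1|1=1 G2=NOT G0=NOT 1=0 -> 110
Step 3: G0=G2=0 G1=G1|G0=1|1=1 G2=NOT G0=NOT 1=0 -> 010
Step 4: G0=G2=0 G1=G1|G0=1|0=1 G2=NOT G0=NOT 0=1 -> 011
Step 5: G0=G2=1 G1=G1|G0=1|0=1 G2=NOT G0=NOT 0=1 -> 111
Step 6: G0=G2=1 G1=G1|G0=1|1=1 G2=NOT G0=NOT 1=0 -> 110
Step 7: G0=G2=0 G1=G1|G0=1|1=1 G2=NOT G0=NOT 1=0 -> 010

010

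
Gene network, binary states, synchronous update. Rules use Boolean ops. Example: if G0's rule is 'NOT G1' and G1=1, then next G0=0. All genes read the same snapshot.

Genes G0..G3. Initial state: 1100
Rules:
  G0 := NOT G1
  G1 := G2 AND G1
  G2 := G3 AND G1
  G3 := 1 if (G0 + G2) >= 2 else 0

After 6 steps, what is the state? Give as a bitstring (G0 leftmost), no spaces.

Step 1: G0=NOT G1=NOT 1=0 G1=G2&G1=0&1=0 G2=G3&G1=0&1=0 G3=(1+0>=2)=0 -> 0000
Step 2: G0=NOT G1=NOT 0=1 G1=G2&G1=0&0=0 G2=G3&G1=0&0=0 G3=(0+0>=2)=0 -> 1000
Step 3: G0=NOT G1=NOT 0=1 G1=G2&G1=0&0=0 G2=G3&G1=0&0=0 G3=(1+0>=2)=0 -> 1000
Step 4: G0=NOT G1=NOT 0=1 G1=G2&G1=0&0=0 G2=G3&G1=0&0=0 G3=(1+0>=2)=0 -> 1000
Step 5: G0=NOT G1=NOT 0=1 G1=G2&G1=0&0=0 G2=G3&G1=0&0=0 G3=(1+0>=2)=0 -> 1000
Step 6: G0=NOT G1=NOT 0=1 G1=G2&G1=0&0=0 G2=G3&G1=0&0=0 G3=(1+0>=2)=0 -> 1000

1000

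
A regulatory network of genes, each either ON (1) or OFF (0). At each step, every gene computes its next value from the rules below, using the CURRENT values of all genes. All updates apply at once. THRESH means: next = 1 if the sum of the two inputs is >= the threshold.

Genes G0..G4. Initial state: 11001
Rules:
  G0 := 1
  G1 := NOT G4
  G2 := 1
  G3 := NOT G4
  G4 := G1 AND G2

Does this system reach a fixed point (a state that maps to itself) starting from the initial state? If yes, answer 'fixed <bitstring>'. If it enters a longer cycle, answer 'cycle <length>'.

Step 0: 11001
Step 1: G0=1(const) G1=NOT G4=NOT 1=0 G2=1(const) G3=NOT G4=NOT 1=0 G4=G1&G2=1&0=0 -> 10100
Step 2: G0=1(const) G1=NOT G4=NOT 0=1 G2=1(const) G3=NOT G4=NOT 0=1 G4=G1&G2=0&1=0 -> 11110
Step 3: G0=1(const) G1=NOT G4=NOT 0=1 G2=1(const) G3=NOT G4=NOT 0=1 G4=G1&G2=1&1=1 -> 11111
Step 4: G0=1(const) G1=NOT G4=NOT 1=0 G2=1(const) G3=NOT G4=NOT 1=0 G4=G1&G2=1&1=1 -> 10101
Step 5: G0=1(const) G1=NOT G4=NOT 1=0 G2=1(const) G3=NOT G4=NOT 1=0 G4=G1&G2=0&1=0 -> 10100
Cycle of length 4 starting at step 1 -> no fixed point

Answer: cycle 4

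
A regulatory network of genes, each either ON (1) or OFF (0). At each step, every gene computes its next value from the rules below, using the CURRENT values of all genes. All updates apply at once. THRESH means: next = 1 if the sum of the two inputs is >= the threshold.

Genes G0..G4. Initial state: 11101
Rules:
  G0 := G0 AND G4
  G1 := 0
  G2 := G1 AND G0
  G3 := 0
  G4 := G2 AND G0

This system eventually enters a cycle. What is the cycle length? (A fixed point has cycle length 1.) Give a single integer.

Answer: 1

Derivation:
Step 0: 11101
Step 1: G0=G0&G4=1&1=1 G1=0(const) G2=G1&G0=1&1=1 G3=0(const) G4=G2&G0=1&1=1 -> 10101
Step 2: G0=G0&G4=1&1=1 G1=0(const) G2=G1&G0=0&1=0 G3=0(const) G4=G2&G0=1&1=1 -> 10001
Step 3: G0=G0&G4=1&1=1 G1=0(const) G2=G1&G0=0&1=0 G3=0(const) G4=G2&G0=0&1=0 -> 10000
Step 4: G0=G0&G4=1&0=0 G1=0(const) G2=G1&G0=0&1=0 G3=0(const) G4=G2&G0=0&1=0 -> 00000
Step 5: G0=G0&G4=0&0=0 G1=0(const) G2=G1&G0=0&0=0 G3=0(const) G4=G2&G0=0&0=0 -> 00000
State from step 5 equals state from step 4 -> cycle length 1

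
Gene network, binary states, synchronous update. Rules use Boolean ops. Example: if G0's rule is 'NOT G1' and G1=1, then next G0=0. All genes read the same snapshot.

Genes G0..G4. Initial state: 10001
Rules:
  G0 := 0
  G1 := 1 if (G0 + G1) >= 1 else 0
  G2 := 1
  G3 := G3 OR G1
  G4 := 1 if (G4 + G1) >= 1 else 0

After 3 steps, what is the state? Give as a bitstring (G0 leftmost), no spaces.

Step 1: G0=0(const) G1=(1+0>=1)=1 G2=1(const) G3=G3|G1=0|0=0 G4=(1+0>=1)=1 -> 01101
Step 2: G0=0(const) G1=(0+1>=1)=1 G2=1(const) G3=G3|G1=0|1=1 G4=(1+1>=1)=1 -> 01111
Step 3: G0=0(const) G1=(0+1>=1)=1 G2=1(const) G3=G3|G1=1|1=1 G4=(1+1>=1)=1 -> 01111

01111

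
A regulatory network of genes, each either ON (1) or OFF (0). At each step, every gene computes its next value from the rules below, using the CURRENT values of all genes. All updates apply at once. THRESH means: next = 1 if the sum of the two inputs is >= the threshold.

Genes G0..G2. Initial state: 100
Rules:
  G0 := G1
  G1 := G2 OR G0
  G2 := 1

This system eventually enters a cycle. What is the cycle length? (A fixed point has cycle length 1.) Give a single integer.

Step 0: 100
Step 1: G0=G1=0 G1=G2|G0=0|1=1 G2=1(const) -> 011
Step 2: G0=G1=1 G1=G2|G0=1|0=1 G2=1(const) -> 111
Step 3: G0=G1=1 G1=G2|G0=1|1=1 G2=1(const) -> 111
State from step 3 equals state from step 2 -> cycle length 1

Answer: 1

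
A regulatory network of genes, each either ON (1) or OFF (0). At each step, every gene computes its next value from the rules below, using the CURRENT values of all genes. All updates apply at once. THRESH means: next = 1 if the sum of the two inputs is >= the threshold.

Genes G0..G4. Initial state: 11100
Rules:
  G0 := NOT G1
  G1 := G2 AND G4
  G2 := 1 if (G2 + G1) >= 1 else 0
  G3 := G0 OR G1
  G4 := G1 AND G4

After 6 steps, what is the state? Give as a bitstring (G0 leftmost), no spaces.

Step 1: G0=NOT G1=NOT 1=0 G1=G2&G4=1&0=0 G2=(1+1>=1)=1 G3=G0|G1=1|1=1 G4=G1&G4=1&0=0 -> 00110
Step 2: G0=NOT G1=NOT 0=1 G1=G2&G4=1&0=0 G2=(1+0>=1)=1 G3=G0|G1=0|0=0 G4=G1&G4=0&0=0 -> 10100
Step 3: G0=NOT G1=NOT 0=1 G1=G2&G4=1&0=0 G2=(1+0>=1)=1 G3=G0|G1=1|0=1 G4=G1&G4=0&0=0 -> 10110
Step 4: G0=NOT G1=NOT 0=1 G1=G2&G4=1&0=0 G2=(1+0>=1)=1 G3=G0|G1=1|0=1 G4=G1&G4=0&0=0 -> 10110
Step 5: G0=NOT G1=NOT 0=1 G1=G2&G4=1&0=0 G2=(1+0>=1)=1 G3=G0|G1=1|0=1 G4=G1&G4=0&0=0 -> 10110
Step 6: G0=NOT G1=NOT 0=1 G1=G2&G4=1&0=0 G2=(1+0>=1)=1 G3=G0|G1=1|0=1 G4=G1&G4=0&0=0 -> 10110

10110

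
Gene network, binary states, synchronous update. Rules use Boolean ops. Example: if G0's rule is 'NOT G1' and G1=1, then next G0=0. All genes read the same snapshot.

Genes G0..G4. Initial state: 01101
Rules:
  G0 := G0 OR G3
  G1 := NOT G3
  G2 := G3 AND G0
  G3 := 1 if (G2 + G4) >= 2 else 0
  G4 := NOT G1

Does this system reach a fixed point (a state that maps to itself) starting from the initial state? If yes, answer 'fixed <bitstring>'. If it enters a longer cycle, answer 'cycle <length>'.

Step 0: 01101
Step 1: G0=G0|G3=0|0=0 G1=NOT G3=NOT 0=1 G2=G3&G0=0&0=0 G3=(1+1>=2)=1 G4=NOT G1=NOT 1=0 -> 01010
Step 2: G0=G0|G3=0|1=1 G1=NOT G3=NOT 1=0 G2=G3&G0=1&0=0 G3=(0+0>=2)=0 G4=NOT G1=NOT 1=0 -> 10000
Step 3: G0=G0|G3=1|0=1 G1=NOT G3=NOT 0=1 G2=G3&G0=0&1=0 G3=(0+0>=2)=0 G4=NOT G1=NOT 0=1 -> 11001
Step 4: G0=G0|G3=1|0=1 G1=NOT G3=NOT 0=1 G2=G3&G0=0&1=0 G3=(0+1>=2)=0 G4=NOT G1=NOT 1=0 -> 11000
Step 5: G0=G0|G3=1|0=1 G1=NOT G3=NOT 0=1 G2=G3&G0=0&1=0 G3=(0+0>=2)=0 G4=NOT G1=NOT 1=0 -> 11000
Fixed point reached at step 4: 11000

Answer: fixed 11000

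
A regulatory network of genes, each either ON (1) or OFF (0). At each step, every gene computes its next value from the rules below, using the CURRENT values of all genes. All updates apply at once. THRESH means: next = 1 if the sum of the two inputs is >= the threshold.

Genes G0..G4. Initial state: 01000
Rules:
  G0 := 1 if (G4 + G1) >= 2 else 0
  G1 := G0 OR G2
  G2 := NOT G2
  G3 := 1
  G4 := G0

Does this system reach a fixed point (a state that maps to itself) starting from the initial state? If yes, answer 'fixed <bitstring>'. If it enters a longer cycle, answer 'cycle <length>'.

Step 0: 01000
Step 1: G0=(0+1>=2)=0 G1=G0|G2=0|0=0 G2=NOT G2=NOT 0=1 G3=1(const) G4=G0=0 -> 00110
Step 2: G0=(0+0>=2)=0 G1=G0|G2=0|1=1 G2=NOT G2=NOT 1=0 G3=1(const) G4=G0=0 -> 01010
Step 3: G0=(0+1>=2)=0 G1=G0|G2=0|0=0 G2=NOT G2=NOT 0=1 G3=1(const) G4=G0=0 -> 00110
Cycle of length 2 starting at step 1 -> no fixed point

Answer: cycle 2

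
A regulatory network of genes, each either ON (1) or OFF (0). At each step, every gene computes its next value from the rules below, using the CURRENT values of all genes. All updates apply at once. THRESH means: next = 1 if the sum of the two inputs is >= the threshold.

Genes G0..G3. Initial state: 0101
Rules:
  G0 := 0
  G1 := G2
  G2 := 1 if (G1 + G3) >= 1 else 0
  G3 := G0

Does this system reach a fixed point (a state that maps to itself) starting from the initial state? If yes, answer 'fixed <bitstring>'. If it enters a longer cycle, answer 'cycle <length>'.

Step 0: 0101
Step 1: G0=0(const) G1=G2=0 G2=(1+1>=1)=1 G3=G0=0 -> 0010
Step 2: G0=0(const) G1=G2=1 G2=(0+0>=1)=0 G3=G0=0 -> 0100
Step 3: G0=0(const) G1=G2=0 G2=(1+0>=1)=1 G3=G0=0 -> 0010
Cycle of length 2 starting at step 1 -> no fixed point

Answer: cycle 2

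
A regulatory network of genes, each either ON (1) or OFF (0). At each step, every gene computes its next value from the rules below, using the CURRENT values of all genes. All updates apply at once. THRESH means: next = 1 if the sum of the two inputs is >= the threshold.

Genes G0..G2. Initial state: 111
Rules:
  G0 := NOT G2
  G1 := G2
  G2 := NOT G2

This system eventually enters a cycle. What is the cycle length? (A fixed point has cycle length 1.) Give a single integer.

Step 0: 111
Step 1: G0=NOT G2=NOT 1=0 G1=G2=1 G2=NOT G2=NOT 1=0 -> 010
Step 2: G0=NOT G2=NOT 0=1 G1=G2=0 G2=NOT G2=NOT 0=1 -> 101
Step 3: G0=NOT G2=NOT 1=0 G1=G2=1 G2=NOT G2=NOT 1=0 -> 010
State from step 3 equals state from step 1 -> cycle length 2

Answer: 2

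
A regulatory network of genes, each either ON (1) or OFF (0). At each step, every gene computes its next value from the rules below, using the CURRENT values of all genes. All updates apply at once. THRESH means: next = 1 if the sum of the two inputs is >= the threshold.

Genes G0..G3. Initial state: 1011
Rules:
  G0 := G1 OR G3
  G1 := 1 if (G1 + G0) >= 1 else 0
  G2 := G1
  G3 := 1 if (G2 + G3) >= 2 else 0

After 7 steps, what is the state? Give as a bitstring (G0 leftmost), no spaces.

Step 1: G0=G1|G3=0|1=1 G1=(0+1>=1)=1 G2=G1=0 G3=(1+1>=2)=1 -> 1101
Step 2: G0=G1|G3=1|1=1 G1=(1+1>=1)=1 G2=G1=1 G3=(0+1>=2)=0 -> 1110
Step 3: G0=G1|G3=1|0=1 G1=(1+1>=1)=1 G2=G1=1 G3=(1+0>=2)=0 -> 1110
Step 4: G0=G1|G3=1|0=1 G1=(1+1>=1)=1 G2=G1=1 G3=(1+0>=2)=0 -> 1110
Step 5: G0=G1|G3=1|0=1 G1=(1+1>=1)=1 G2=G1=1 G3=(1+0>=2)=0 -> 1110
Step 6: G0=G1|G3=1|0=1 G1=(1+1>=1)=1 G2=G1=1 G3=(1+0>=2)=0 -> 1110
Step 7: G0=G1|G3=1|0=1 G1=(1+1>=1)=1 G2=G1=1 G3=(1+0>=2)=0 -> 1110

1110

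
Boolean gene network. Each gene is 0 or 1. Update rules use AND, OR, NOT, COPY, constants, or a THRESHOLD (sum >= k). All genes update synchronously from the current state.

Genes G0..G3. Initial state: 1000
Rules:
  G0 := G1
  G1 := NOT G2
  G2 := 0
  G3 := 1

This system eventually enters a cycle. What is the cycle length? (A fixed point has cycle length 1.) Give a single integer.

Answer: 1

Derivation:
Step 0: 1000
Step 1: G0=G1=0 G1=NOT G2=NOT 0=1 G2=0(const) G3=1(const) -> 0101
Step 2: G0=G1=1 G1=NOT G2=NOT 0=1 G2=0(const) G3=1(const) -> 1101
Step 3: G0=G1=1 G1=NOT G2=NOT 0=1 G2=0(const) G3=1(const) -> 1101
State from step 3 equals state from step 2 -> cycle length 1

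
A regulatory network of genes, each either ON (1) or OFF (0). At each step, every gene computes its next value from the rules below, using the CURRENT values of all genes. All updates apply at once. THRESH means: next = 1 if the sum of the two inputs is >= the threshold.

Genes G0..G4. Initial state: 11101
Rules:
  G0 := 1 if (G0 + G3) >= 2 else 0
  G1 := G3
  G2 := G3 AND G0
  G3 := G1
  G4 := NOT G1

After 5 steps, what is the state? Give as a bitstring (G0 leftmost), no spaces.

Step 1: G0=(1+0>=2)=0 G1=G3=0 G2=G3&G0=0&1=0 G3=G1=1 G4=NOT G1=NOT 1=0 -> 00010
Step 2: G0=(0+1>=2)=0 G1=G3=1 G2=G3&G0=1&0=0 G3=G1=0 G4=NOT G1=NOT 0=1 -> 01001
Step 3: G0=(0+0>=2)=0 G1=G3=0 G2=G3&G0=0&0=0 G3=G1=1 G4=NOT G1=NOT 1=0 -> 00010
Step 4: G0=(0+1>=2)=0 G1=G3=1 G2=G3&G0=1&0=0 G3=G1=0 G4=NOT G1=NOT 0=1 -> 01001
Step 5: G0=(0+0>=2)=0 G1=G3=0 G2=G3&G0=0&0=0 G3=G1=1 G4=NOT G1=NOT 1=0 -> 00010

00010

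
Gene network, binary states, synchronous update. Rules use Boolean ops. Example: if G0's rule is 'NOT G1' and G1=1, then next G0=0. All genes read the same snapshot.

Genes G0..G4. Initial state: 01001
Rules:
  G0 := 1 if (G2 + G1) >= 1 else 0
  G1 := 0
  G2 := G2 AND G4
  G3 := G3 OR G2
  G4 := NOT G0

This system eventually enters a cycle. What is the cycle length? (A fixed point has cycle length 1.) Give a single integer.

Step 0: 01001
Step 1: G0=(0+1>=1)=1 G1=0(const) G2=G2&G4=0&1=0 G3=G3|G2=0|0=0 G4=NOT G0=NOT 0=1 -> 10001
Step 2: G0=(0+0>=1)=0 G1=0(const) G2=G2&G4=0&1=0 G3=G3|G2=0|0=0 G4=NOT G0=NOT 1=0 -> 00000
Step 3: G0=(0+0>=1)=0 G1=0(const) G2=G2&G4=0&0=0 G3=G3|G2=0|0=0 G4=NOT G0=NOT 0=1 -> 00001
Step 4: G0=(0+0>=1)=0 G1=0(const) G2=G2&G4=0&1=0 G3=G3|G2=0|0=0 G4=NOT G0=NOT 0=1 -> 00001
State from step 4 equals state from step 3 -> cycle length 1

Answer: 1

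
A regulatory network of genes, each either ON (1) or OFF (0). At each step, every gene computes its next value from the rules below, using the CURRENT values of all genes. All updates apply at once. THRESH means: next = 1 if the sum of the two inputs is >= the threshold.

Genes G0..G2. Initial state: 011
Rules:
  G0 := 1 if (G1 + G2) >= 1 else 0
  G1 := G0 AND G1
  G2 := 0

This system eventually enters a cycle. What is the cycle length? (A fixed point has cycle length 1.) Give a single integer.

Answer: 1

Derivation:
Step 0: 011
Step 1: G0=(1+1>=1)=1 G1=G0&G1=0&1=0 G2=0(const) -> 100
Step 2: G0=(0+0>=1)=0 G1=G0&G1=1&0=0 G2=0(const) -> 000
Step 3: G0=(0+0>=1)=0 G1=G0&G1=0&0=0 G2=0(const) -> 000
State from step 3 equals state from step 2 -> cycle length 1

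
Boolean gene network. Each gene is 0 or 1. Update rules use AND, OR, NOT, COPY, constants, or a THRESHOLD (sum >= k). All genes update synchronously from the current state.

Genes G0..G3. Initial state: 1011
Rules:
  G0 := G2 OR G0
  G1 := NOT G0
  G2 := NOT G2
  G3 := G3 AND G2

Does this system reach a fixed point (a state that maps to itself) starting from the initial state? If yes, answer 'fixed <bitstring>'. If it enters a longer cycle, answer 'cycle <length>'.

Answer: cycle 2

Derivation:
Step 0: 1011
Step 1: G0=G2|G0=1|1=1 G1=NOT G0=NOT 1=0 G2=NOT G2=NOT 1=0 G3=G3&G2=1&1=1 -> 1001
Step 2: G0=G2|G0=0|1=1 G1=NOT G0=NOT 1=0 G2=NOT G2=NOT 0=1 G3=G3&G2=1&0=0 -> 1010
Step 3: G0=G2|G0=1|1=1 G1=NOT G0=NOT 1=0 G2=NOT G2=NOT 1=0 G3=G3&G2=0&1=0 -> 1000
Step 4: G0=G2|G0=0|1=1 G1=NOT G0=NOT 1=0 G2=NOT G2=NOT 0=1 G3=G3&G2=0&0=0 -> 1010
Cycle of length 2 starting at step 2 -> no fixed point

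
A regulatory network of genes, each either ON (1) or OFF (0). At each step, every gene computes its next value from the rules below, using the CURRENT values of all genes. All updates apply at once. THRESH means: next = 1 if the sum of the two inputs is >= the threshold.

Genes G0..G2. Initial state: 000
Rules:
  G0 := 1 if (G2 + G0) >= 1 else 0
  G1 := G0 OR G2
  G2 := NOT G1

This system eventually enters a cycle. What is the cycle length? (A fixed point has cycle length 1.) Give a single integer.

Answer: 1

Derivation:
Step 0: 000
Step 1: G0=(0+0>=1)=0 G1=G0|G2=0|0=0 G2=NOT G1=NOT 0=1 -> 001
Step 2: G0=(1+0>=1)=1 G1=G0|G2=0|1=1 G2=NOT G1=NOT 0=1 -> 111
Step 3: G0=(1+1>=1)=1 G1=G0|G2=1|1=1 G2=NOT G1=NOT 1=0 -> 110
Step 4: G0=(0+1>=1)=1 G1=G0|G2=1|0=1 G2=NOT G1=NOT 1=0 -> 110
State from step 4 equals state from step 3 -> cycle length 1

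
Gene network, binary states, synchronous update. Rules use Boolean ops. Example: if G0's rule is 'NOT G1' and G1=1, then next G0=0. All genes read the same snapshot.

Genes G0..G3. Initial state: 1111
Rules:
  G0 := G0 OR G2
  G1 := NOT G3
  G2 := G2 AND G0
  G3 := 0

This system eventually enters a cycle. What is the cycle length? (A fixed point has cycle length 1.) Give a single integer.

Answer: 1

Derivation:
Step 0: 1111
Step 1: G0=G0|G2=1|1=1 G1=NOT G3=NOT 1=0 G2=G2&G0=1&1=1 G3=0(const) -> 1010
Step 2: G0=G0|G2=1|1=1 G1=NOT G3=NOT 0=1 G2=G2&G0=1&1=1 G3=0(const) -> 1110
Step 3: G0=G0|G2=1|1=1 G1=NOT G3=NOT 0=1 G2=G2&G0=1&1=1 G3=0(const) -> 1110
State from step 3 equals state from step 2 -> cycle length 1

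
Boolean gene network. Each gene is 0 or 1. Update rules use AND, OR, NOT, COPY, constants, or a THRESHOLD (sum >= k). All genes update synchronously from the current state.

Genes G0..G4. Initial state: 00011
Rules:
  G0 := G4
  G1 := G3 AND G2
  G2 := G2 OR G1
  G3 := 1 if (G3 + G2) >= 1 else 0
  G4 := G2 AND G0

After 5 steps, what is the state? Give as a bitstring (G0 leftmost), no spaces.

Step 1: G0=G4=1 G1=G3&G2=1&0=0 G2=G2|G1=0|0=0 G3=(1+0>=1)=1 G4=G2&G0=0&0=0 -> 10010
Step 2: G0=G4=0 G1=G3&G2=1&0=0 G2=G2|G1=0|0=0 G3=(1+0>=1)=1 G4=G2&G0=0&1=0 -> 00010
Step 3: G0=G4=0 G1=G3&G2=1&0=0 G2=G2|G1=0|0=0 G3=(1+0>=1)=1 G4=G2&G0=0&0=0 -> 00010
Step 4: G0=G4=0 G1=G3&G2=1&0=0 G2=G2|G1=0|0=0 G3=(1+0>=1)=1 G4=G2&G0=0&0=0 -> 00010
Step 5: G0=G4=0 G1=G3&G2=1&0=0 G2=G2|G1=0|0=0 G3=(1+0>=1)=1 G4=G2&G0=0&0=0 -> 00010

00010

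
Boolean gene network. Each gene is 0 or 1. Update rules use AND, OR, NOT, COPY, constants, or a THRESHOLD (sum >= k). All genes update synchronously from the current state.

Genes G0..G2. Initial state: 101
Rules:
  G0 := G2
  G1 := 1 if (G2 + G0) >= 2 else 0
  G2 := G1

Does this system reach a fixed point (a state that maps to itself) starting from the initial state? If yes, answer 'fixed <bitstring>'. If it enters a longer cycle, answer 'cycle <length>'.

Answer: fixed 000

Derivation:
Step 0: 101
Step 1: G0=G2=1 G1=(1+1>=2)=1 G2=G1=0 -> 110
Step 2: G0=G2=0 G1=(0+1>=2)=0 G2=G1=1 -> 001
Step 3: G0=G2=1 G1=(1+0>=2)=0 G2=G1=0 -> 100
Step 4: G0=G2=0 G1=(0+1>=2)=0 G2=G1=0 -> 000
Step 5: G0=G2=0 G1=(0+0>=2)=0 G2=G1=0 -> 000
Fixed point reached at step 4: 000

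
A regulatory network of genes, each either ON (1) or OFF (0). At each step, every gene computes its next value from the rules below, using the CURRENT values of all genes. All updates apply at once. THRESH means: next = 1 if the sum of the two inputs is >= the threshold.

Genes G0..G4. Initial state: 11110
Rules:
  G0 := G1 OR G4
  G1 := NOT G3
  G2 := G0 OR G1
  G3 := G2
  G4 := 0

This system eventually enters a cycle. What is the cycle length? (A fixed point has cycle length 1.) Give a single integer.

Step 0: 11110
Step 1: G0=G1|G4=1|0=1 G1=NOT G3=NOT 1=0 G2=G0|G1=1|1=1 G3=G2=1 G4=0(const) -> 10110
Step 2: G0=G1|G4=0|0=0 G1=NOT G3=NOT 1=0 G2=G0|G1=1|0=1 G3=G2=1 G4=0(const) -> 00110
Step 3: G0=G1|G4=0|0=0 G1=NOT G3=NOT 1=0 G2=G0|G1=0|0=0 G3=G2=1 G4=0(const) -> 00010
Step 4: G0=G1|G4=0|0=0 G1=NOT G3=NOT 1=0 G2=G0|G1=0|0=0 G3=G2=0 G4=0(const) -> 00000
Step 5: G0=G1|G4=0|0=0 G1=NOT G3=NOT 0=1 G2=G0|G1=0|0=0 G3=G2=0 G4=0(const) -> 01000
Step 6: G0=G1|G4=1|0=1 G1=NOT G3=NOT 0=1 G2=G0|G1=0|1=1 G3=G2=0 G4=0(const) -> 11100
Step 7: G0=G1|G4=1|0=1 G1=NOT G3=NOT 0=1 G2=G0|G1=1|1=1 G3=G2=1 G4=0(const) -> 11110
State from step 7 equals state from step 0 -> cycle length 7

Answer: 7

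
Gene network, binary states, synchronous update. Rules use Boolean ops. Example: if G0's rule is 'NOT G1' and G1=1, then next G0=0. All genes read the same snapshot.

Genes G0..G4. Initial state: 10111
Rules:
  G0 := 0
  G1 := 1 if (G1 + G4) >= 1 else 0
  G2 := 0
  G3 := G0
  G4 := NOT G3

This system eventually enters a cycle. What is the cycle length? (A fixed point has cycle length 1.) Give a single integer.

Answer: 1

Derivation:
Step 0: 10111
Step 1: G0=0(const) G1=(0+1>=1)=1 G2=0(const) G3=G0=1 G4=NOT G3=NOT 1=0 -> 01010
Step 2: G0=0(const) G1=(1+0>=1)=1 G2=0(const) G3=G0=0 G4=NOT G3=NOT 1=0 -> 01000
Step 3: G0=0(const) G1=(1+0>=1)=1 G2=0(const) G3=G0=0 G4=NOT G3=NOT 0=1 -> 01001
Step 4: G0=0(const) G1=(1+1>=1)=1 G2=0(const) G3=G0=0 G4=NOT G3=NOT 0=1 -> 01001
State from step 4 equals state from step 3 -> cycle length 1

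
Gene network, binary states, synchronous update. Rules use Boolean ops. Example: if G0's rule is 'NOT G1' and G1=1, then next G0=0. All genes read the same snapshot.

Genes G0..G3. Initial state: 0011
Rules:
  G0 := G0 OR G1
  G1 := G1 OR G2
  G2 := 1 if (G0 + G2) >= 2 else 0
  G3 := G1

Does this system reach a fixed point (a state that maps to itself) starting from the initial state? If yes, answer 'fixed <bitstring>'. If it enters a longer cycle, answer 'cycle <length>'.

Step 0: 0011
Step 1: G0=G0|G1=0|0=0 G1=G1|G2=0|1=1 G2=(0+1>=2)=0 G3=G1=0 -> 0100
Step 2: G0=G0|G1=0|1=1 G1=G1|G2=1|0=1 G2=(0+0>=2)=0 G3=G1=1 -> 1101
Step 3: G0=G0|G1=1|1=1 G1=G1|G2=1|0=1 G2=(1+0>=2)=0 G3=G1=1 -> 1101
Fixed point reached at step 2: 1101

Answer: fixed 1101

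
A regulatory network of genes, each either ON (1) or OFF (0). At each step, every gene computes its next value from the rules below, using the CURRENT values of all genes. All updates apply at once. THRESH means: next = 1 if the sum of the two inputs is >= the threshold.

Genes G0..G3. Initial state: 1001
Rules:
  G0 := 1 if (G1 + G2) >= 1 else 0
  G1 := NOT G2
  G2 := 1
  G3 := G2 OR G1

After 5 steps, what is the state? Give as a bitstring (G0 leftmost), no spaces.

Step 1: G0=(0+0>=1)=0 G1=NOT G2=NOT 0=1 G2=1(const) G3=G2|G1=0|0=0 -> 0110
Step 2: G0=(1+1>=1)=1 G1=NOT G2=NOT 1=0 G2=1(const) G3=G2|G1=1|1=1 -> 1011
Step 3: G0=(0+1>=1)=1 G1=NOT G2=NOT 1=0 G2=1(const) G3=G2|G1=1|0=1 -> 1011
Step 4: G0=(0+1>=1)=1 G1=NOT G2=NOT 1=0 G2=1(const) G3=G2|G1=1|0=1 -> 1011
Step 5: G0=(0+1>=1)=1 G1=NOT G2=NOT 1=0 G2=1(const) G3=G2|G1=1|0=1 -> 1011

1011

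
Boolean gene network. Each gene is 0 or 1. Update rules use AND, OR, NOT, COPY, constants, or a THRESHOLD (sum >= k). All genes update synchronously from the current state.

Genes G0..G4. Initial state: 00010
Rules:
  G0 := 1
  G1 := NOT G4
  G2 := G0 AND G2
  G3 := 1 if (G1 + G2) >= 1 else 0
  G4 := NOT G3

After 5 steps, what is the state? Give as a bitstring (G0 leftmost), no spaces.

Step 1: G0=1(const) G1=NOT G4=NOT 0=1 G2=G0&G2=0&0=0 G3=(0+0>=1)=0 G4=NOT G3=NOT 1=0 -> 11000
Step 2: G0=1(const) G1=NOT G4=NOT 0=1 G2=G0&G2=1&0=0 G3=(1+0>=1)=1 G4=NOT G3=NOT 0=1 -> 11011
Step 3: G0=1(const) G1=NOT G4=NOT 1=0 G2=G0&G2=1&0=0 G3=(1+0>=1)=1 G4=NOT G3=NOT 1=0 -> 10010
Step 4: G0=1(const) G1=NOT G4=NOT 0=1 G2=G0&G2=1&0=0 G3=(0+0>=1)=0 G4=NOT G3=NOT 1=0 -> 11000
Step 5: G0=1(const) G1=NOT G4=NOT 0=1 G2=G0&G2=1&0=0 G3=(1+0>=1)=1 G4=NOT G3=NOT 0=1 -> 11011

11011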